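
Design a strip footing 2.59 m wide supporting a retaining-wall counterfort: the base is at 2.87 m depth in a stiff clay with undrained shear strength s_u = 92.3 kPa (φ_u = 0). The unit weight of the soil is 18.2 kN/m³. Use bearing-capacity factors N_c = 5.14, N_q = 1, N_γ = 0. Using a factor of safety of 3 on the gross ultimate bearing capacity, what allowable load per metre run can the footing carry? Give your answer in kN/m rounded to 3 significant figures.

Overburden at base level: q = 18.2 × 2.87 = 52.234 kPa.
Cohesion term c·N_c = 92.3 × 5.14 = 474.42 kPa; surcharge term q·N_q = 52.234 × 1 = 52.234 kPa.
q_ult = 474.42 + 52.234 = 526.66 kPa.
Gross allowable pressure q_all = 526.66 / 3 = 175.55 kPa.
Allowable wall load = q_all × B = 175.55 × 2.59 = 454.68 kN per metre run.

≈ 455 kN/m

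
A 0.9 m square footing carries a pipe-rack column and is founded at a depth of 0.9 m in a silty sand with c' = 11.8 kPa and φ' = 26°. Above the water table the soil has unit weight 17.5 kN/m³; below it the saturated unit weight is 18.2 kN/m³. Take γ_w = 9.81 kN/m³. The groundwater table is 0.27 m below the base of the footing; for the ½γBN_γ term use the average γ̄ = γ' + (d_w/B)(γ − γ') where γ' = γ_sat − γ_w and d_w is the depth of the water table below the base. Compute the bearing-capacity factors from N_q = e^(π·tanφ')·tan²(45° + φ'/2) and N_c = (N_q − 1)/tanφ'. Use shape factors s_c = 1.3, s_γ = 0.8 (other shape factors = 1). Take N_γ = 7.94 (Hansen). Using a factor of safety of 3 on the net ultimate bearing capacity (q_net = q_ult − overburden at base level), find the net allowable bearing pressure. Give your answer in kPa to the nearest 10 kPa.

q_all(net) ≈ 180 kPa

N_q = e^(π·tan26°)·tan²(58°) = 11.85; N_c = (N_q − 1)/tanφ' = 22.25.
q = γ·D_f = 17.5 × 0.9 = 15.75 kPa.
γ' = 8.39 kN/m³; averaging over the depth B below the base, γ̄ = γ' + (d_w/B)(γ − γ') = 11.123 kN/m³.
c·N_c·s_c = 11.8 × 22.254 × 1.3 = 341.38 kPa
q·N_q = 15.75 × 11.854 = 186.7 kPa
0.5·γ·B·N_γ·s_γ = 0.5 × 11.123 × 0.9 × 7.94 × 0.8 = 31.794 kPa
q_ult = 341.38 + 186.7 + 31.794 = 559.88 kPa.
q_net = 559.88 − 15.75 = 544.13 kPa.
q_all(net) = 544.13 / 3 = 181.38 kPa.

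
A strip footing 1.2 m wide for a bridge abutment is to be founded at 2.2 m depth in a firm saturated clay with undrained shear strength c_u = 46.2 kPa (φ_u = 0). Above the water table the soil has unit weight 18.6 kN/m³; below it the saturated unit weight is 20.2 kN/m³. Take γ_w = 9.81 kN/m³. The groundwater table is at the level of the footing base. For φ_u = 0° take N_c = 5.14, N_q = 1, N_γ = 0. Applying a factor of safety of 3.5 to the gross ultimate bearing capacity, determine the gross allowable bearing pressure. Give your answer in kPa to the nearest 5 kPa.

Effective surcharge at the founding depth q = γ·D_f = 18.6 × 2.2 = 40.92 kPa.
q_ult = c·N_c + q·N_q
     = 46.2 × 5.14 + 40.92 × 1
     = 237.47 + 40.92 = 278.39 kPa.
q_all = q_ult / FS = 278.39 / 3.5 = 79.539 kPa.

q_all ≈ 80 kPa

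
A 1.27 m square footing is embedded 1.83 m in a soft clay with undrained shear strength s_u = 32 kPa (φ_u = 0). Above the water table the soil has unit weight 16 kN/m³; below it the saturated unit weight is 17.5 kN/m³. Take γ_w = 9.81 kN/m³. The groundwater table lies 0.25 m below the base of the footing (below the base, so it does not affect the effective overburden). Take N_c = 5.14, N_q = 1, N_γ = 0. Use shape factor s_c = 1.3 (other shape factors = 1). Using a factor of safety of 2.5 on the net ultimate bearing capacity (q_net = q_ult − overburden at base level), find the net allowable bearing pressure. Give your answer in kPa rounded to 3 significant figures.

q = γ·D_f = 16 × 1.83 = 29.28 kPa.
c·N_c·s_c = 32 × 5.14 × 1.3 = 213.82 kPa
q·N_q = 29.28 × 1 = 29.28 kPa
q_ult = 213.82 + 29.28 = 243.1 kPa.
q_net = 243.1 − 29.28 = 213.82 kPa.
q_all(net) = 213.82 / 2.5 = 85.53 kPa.

q_all(net) ≈ 85.5 kPa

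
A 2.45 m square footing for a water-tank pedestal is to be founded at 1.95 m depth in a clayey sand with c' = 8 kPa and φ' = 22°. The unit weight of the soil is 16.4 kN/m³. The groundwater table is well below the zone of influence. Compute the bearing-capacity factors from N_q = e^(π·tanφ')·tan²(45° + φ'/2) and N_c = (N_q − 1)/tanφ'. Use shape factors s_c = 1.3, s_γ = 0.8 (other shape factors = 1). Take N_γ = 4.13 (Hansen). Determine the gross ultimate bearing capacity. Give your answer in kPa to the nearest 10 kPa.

q_ult ≈ 490 kPa

tan22° = 0.404, so N_q = e^(π×0.404)·tan²(56°) = 3.558 × 2.198 = 7.82.
N_c = (7.82 − 1)/tan22° = 16.88.
q = γ·D_f = 16.4 × 1.95 = 31.98 kPa.
c·N_c·s_c = 8 × 16.883 × 1.3 = 175.58 kPa
q·N_q = 31.98 × 7.8211 = 250.12 kPa
0.5·γ·B·N_γ·s_γ = 0.5 × 16.4 × 2.45 × 4.13 × 0.8 = 66.377 kPa
q_ult = 175.58 + 250.12 + 66.377 = 492.08 kPa.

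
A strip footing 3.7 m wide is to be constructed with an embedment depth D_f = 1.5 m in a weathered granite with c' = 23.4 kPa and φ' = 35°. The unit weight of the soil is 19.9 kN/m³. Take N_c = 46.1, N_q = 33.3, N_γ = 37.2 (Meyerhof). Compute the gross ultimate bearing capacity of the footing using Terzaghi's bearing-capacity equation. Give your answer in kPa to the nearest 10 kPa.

Effective surcharge at the founding depth q = γ·D_f = 19.9 × 1.5 = 29.85 kPa.
q_ult = c·N_c + q·N_q + 0.5·γ·B·N_γ
     = 23.4 × 46.1 + 29.85 × 33.3 + 0.5 × 19.9 × 3.7 × 37.2
     = 1078.7 + 994 + 1369.5 = 3442.3 kPa.

q_ult ≈ 3440 kPa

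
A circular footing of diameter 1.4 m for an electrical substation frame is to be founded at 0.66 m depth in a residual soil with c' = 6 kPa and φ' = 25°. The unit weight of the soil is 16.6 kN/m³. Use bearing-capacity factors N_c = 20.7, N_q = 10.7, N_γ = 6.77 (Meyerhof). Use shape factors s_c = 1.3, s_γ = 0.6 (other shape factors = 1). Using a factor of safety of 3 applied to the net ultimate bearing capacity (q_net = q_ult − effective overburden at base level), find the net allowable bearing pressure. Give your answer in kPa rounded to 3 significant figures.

q_all(net) ≈ 105 kPa

Overburden at base level: q = 16.6 × 0.66 = 10.956 kPa.
Cohesion term c·N_c·s_c = 6 × 20.7 × 1.3 = 161.46 kPa; surcharge term q·N_q = 10.956 × 10.7 = 117.23 kPa; self-weight term 0.5·γ·B·N_γ·s_γ = 0.5 × 16.6 × 1.4 × 6.77 × 0.6 = 47.2 kPa.
q_ult = 161.46 + 117.23 + 47.2 = 325.89 kPa.
Net ultimate: q_net = 325.89 − 10.956 = 314.93 kPa.
q_all(net) = 314.93 / 3 = 104.98 kPa.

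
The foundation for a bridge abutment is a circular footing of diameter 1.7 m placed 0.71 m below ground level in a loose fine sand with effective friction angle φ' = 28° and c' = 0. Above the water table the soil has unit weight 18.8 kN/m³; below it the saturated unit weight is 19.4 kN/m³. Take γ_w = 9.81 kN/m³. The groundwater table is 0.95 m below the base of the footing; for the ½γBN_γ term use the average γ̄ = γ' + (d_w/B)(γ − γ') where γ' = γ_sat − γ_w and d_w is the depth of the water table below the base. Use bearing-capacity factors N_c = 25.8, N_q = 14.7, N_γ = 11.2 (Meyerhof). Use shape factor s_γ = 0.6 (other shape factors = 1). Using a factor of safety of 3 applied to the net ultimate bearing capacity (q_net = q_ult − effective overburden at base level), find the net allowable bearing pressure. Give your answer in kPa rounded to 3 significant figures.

q = γ·D_f = 18.8 × 0.71 = 13.348 kPa.
γ' = 9.59 kN/m³; averaging over the depth B below the base, γ̄ = γ' + (d_w/B)(γ − γ') = 14.737 kN/m³.
q·N_q = 13.348 × 14.7 = 196.22 kPa
0.5·γ·B·N_γ·s_γ = 0.5 × 14.737 × 1.7 × 11.2 × 0.6 = 84.176 kPa
q_ult = 196.22 + 84.176 = 280.39 kPa.
Net ultimate: q_net = 280.39 − 13.348 = 267.04 kPa.
q_all(net) = 267.04 / 3 = 89.015 kPa.

q_all(net) ≈ 89 kPa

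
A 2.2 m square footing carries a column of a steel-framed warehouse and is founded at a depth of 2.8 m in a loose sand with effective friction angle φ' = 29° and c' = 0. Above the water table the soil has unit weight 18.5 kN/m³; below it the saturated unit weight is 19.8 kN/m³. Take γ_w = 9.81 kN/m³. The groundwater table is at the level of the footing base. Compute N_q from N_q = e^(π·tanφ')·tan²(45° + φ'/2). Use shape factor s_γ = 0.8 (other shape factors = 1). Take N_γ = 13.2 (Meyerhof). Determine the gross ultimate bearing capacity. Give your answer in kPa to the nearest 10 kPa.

tan29° = 0.5543, so N_q = e^(π×0.5543)·tan²(59.5°) = 5.705 × 2.882 = 16.44.
Effective surcharge at the founding depth q = γ·D_f = 18.5 × 2.8 = 51.8 kPa.
The water table coincides with the base, so in the self-weight term γ → γ' = 9.99 kN/m³.
q_ult = q·N_q + 0.5·γ·B·N_γ·s_γ
     = 51.8 × 16.443 + 0.5 × 9.99 × 2.2 × 13.2 × 0.8
     = 851.76 + 116.04 = 967.81 kPa.

q_ult ≈ 970 kPa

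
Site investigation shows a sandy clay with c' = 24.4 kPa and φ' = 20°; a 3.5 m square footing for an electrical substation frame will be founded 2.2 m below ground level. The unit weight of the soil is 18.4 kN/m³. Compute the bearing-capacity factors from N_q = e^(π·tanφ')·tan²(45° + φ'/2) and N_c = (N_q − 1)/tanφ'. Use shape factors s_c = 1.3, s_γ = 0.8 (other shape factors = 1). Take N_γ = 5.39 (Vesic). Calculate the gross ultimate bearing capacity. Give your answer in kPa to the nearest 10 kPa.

q_ult ≈ 870 kPa

tan20° = 0.364, so N_q = e^(π×0.364)·tan²(55°) = 3.138 × 2.04 = 6.4.
N_c = (6.4 − 1)/tan20° = 14.83.
Overburden at base level: q = 18.4 × 2.2 = 40.48 kPa.
Cohesion term c·N_c·s_c = 24.4 × 14.835 × 1.3 = 470.56 kPa; surcharge term q·N_q = 40.48 × 6.3994 = 259.05 kPa; self-weight term 0.5·γ·B·N_γ·s_γ = 0.5 × 18.4 × 3.5 × 5.39 × 0.8 = 138.85 kPa.
q_ult = 470.56 + 259.05 + 138.85 = 868.45 kPa.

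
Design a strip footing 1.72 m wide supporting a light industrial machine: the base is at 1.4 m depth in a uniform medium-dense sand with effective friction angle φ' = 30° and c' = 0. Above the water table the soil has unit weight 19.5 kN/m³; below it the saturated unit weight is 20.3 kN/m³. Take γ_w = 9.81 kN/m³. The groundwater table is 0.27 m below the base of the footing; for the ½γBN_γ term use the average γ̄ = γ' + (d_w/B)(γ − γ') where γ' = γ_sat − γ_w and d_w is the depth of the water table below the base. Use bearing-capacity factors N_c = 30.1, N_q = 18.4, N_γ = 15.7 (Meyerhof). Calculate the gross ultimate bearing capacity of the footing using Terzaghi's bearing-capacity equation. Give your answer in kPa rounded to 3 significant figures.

q = γ·D_f = 19.5 × 1.4 = 27.3 kPa.
γ' = 10.49 kN/m³; averaging over the depth B below the base, γ̄ = γ' + (d_w/B)(γ − γ') = 11.904 kN/m³.
q·N_q = 27.3 × 18.4 = 502.32 kPa
0.5·γ·B·N_γ = 0.5 × 11.904 × 1.72 × 15.7 = 160.73 kPa
q_ult = 502.32 + 160.73 = 663.05 kPa.

q_ult ≈ 663 kPa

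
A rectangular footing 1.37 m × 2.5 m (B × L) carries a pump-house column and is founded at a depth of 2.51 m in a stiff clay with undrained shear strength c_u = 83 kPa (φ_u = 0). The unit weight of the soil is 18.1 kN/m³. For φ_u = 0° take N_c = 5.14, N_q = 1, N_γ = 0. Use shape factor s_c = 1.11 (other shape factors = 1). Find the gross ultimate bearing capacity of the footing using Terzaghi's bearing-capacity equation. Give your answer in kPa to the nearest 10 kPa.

Overburden at base level: q = 18.1 × 2.51 = 45.431 kPa.
Cohesion term c·N_c·s_c = 83 × 5.14 × 1.11 = 473.55 kPa; surcharge term q·N_q = 45.431 × 1 = 45.431 kPa.
q_ult = 473.55 + 45.431 = 518.98 kPa.

q_ult ≈ 520 kPa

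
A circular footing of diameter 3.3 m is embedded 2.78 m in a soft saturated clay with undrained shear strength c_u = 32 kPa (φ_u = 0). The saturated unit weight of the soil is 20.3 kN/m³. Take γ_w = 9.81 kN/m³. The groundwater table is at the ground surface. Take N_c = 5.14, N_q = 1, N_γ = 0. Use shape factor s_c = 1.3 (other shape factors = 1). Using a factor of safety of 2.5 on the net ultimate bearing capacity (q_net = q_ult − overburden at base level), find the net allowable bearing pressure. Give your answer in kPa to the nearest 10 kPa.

q_all(net) ≈ 90 kPa

With the water table at the surface the whole profile is submerged: γ' = 20.3 − 9.81 = 10.49 kN/m³, so q = γ'·D_f = 29.162 kPa.
q_ult = c·N_c·s_c + q·N_q
     = 32 × 5.14 × 1.3 + 29.162 × 1
     = 213.82 + 29.162 = 242.99 kPa.
q_net = 242.99 − 29.162 = 213.82 kPa.
q_all(net) = 213.82 / 2.5 = 85.53 kPa.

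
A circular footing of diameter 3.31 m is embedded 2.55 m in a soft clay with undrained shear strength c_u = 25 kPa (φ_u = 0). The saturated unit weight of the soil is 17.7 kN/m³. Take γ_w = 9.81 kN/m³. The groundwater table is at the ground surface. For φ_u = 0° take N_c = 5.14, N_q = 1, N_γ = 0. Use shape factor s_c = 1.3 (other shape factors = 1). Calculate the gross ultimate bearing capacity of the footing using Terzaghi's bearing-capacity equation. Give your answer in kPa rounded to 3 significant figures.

Water table at ground surface, so effective unit weight γ' = 17.7 − 9.81 = 7.89 kN/m³ is used throughout; overburden q = 7.89 × 2.55 = 20.119 kPa.
Cohesion term c·N_c·s_c = 25 × 5.14 × 1.3 = 167.05 kPa; surcharge term q·N_q = 20.119 × 1 = 20.119 kPa.
q_ult = 167.05 + 20.119 = 187.17 kPa.

q_ult ≈ 187 kPa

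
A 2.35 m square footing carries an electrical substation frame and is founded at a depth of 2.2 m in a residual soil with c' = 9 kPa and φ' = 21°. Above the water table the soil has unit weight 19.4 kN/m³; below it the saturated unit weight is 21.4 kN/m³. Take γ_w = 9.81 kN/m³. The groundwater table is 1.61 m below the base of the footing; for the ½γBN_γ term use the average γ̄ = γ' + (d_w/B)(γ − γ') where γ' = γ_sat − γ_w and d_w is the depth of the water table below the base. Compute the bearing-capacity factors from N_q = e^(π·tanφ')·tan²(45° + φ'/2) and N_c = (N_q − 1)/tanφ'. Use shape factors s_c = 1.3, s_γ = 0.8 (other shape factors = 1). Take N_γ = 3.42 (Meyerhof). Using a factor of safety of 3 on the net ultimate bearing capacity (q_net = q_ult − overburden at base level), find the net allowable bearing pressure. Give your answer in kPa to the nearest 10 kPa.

q_all(net) ≈ 170 kPa

N_q = e^(π·tan21°)·tan²(55.5°) = 7.07; N_c = (N_q − 1)/tanφ' = 15.81.
Effective surcharge at the founding depth q = γ·D_f = 19.4 × 2.2 = 42.68 kPa.
With d_w = 1.61 m < B, γ̄ = 11.59 + (1.61/2.35) × (19.4 − 11.59) = 16.941 kN/m³.
q_ult = c·N_c·s_c + q·N_q + 0.5·γ·B·N_γ·s_γ
     = 9 × 15.815 × 1.3 + 42.68 × 7.0708 + 0.5 × 16.941 × 2.35 × 3.42 × 0.8
     = 185.03 + 301.78 + 54.461 = 541.28 kPa.
q_net = 541.28 − 42.68 = 498.6 kPa.
q_all(net) = 498.6 / 3 = 166.2 kPa.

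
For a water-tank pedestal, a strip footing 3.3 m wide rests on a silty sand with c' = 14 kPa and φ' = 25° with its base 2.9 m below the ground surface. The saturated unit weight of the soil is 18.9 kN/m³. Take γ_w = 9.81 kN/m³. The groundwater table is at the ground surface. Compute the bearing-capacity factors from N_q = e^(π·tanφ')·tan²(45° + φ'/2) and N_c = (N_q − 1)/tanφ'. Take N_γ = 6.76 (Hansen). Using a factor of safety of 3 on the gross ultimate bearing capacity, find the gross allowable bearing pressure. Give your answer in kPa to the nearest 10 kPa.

q_all ≈ 220 kPa

N_q = e^(π·tan25°)·tan²(57.5°) = 10.66; N_c = (N_q − 1)/tanφ' = 20.72.
With the water table at the surface the whole profile is submerged: γ' = 18.9 − 9.81 = 9.09 kN/m³, so q = γ'·D_f = 26.361 kPa; the same γ' applies in the ½γBN_γ term.
q_ult = c·N_c + q·N_q + 0.5·γ·B·N_γ
     = 14 × 20.721 + 26.361 × 10.662 + 0.5 × 9.09 × 3.3 × 6.76
     = 290.09 + 281.06 + 101.39 = 672.54 kPa.
q_all = 672.54 / 3 = 224.18 kPa.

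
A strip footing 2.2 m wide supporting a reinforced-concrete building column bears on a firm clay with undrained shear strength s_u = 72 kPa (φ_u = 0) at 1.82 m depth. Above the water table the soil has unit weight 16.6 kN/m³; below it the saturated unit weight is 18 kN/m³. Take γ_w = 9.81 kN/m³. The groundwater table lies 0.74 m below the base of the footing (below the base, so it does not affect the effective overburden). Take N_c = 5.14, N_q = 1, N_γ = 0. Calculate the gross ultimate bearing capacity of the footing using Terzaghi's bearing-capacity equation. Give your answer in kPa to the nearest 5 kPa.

q = γ·D_f = 16.6 × 1.82 = 30.212 kPa.
c·N_c = 72 × 5.14 = 370.08 kPa
q·N_q = 30.212 × 1 = 30.212 kPa
q_ult = 370.08 + 30.212 = 400.29 kPa.

q_ult ≈ 400 kPa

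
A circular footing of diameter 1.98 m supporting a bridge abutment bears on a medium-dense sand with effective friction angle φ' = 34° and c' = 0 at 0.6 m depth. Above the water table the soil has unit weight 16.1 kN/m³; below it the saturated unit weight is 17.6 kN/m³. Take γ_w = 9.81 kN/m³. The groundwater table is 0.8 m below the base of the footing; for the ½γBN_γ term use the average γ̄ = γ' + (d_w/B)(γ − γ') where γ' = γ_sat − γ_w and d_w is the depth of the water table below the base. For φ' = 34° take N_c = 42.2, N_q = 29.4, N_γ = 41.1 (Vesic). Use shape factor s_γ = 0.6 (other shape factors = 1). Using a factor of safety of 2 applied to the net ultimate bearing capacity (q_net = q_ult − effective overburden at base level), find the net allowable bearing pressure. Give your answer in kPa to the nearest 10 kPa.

q = γ·D_f = 16.1 × 0.6 = 9.66 kPa.
γ' = 7.79 kN/m³; averaging over the depth B below the base, γ̄ = γ' + (d_w/B)(γ − γ') = 11.148 kN/m³.
q·N_q = 9.66 × 29.4 = 284 kPa
0.5·γ·B·N_γ·s_γ = 0.5 × 11.148 × 1.98 × 41.1 × 0.6 = 272.15 kPa
q_ult = 284 + 272.15 = 556.15 kPa.
Net ultimate: q_net = 556.15 − 9.66 = 546.49 kPa.
q_all(net) = 546.49 / 2 = 273.25 kPa.

q_all(net) ≈ 270 kPa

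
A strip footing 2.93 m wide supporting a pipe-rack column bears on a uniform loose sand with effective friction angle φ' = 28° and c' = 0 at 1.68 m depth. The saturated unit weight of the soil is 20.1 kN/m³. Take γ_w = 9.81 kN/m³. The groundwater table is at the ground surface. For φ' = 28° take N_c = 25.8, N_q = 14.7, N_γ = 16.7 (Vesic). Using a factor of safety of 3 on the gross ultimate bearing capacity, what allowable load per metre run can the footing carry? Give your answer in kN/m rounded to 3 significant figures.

Water table at ground surface, so effective unit weight γ' = 20.1 − 9.81 = 10.29 kN/m³ is used throughout; overburden q = 10.29 × 1.68 = 17.287 kPa; the same γ' applies in the ½γBN_γ term.
Surcharge term q·N_q = 17.287 × 14.7 = 254.12 kPa; self-weight term 0.5·γ·B·N_γ = 0.5 × 10.29 × 2.93 × 16.7 = 251.75 kPa.
q_ult = 254.12 + 251.75 = 505.87 kPa.
Gross allowable pressure q_all = 505.87 / 3 = 168.62 kPa.
Allowable wall load = q_all × B = 168.62 × 2.93 = 494.07 kN per metre run.

≈ 494 kN/m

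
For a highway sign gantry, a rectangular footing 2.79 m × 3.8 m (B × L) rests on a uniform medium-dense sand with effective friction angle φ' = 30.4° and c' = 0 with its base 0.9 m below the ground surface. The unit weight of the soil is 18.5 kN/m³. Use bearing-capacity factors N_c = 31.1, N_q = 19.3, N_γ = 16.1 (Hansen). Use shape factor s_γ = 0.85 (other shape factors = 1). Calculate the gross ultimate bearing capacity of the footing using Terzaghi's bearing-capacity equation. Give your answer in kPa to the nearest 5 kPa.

q_ult ≈ 675 kPa

q = γ·D_f = 18.5 × 0.9 = 16.65 kPa.
q·N_q = 16.65 × 19.3 = 321.35 kPa
0.5·γ·B·N_γ·s_γ = 0.5 × 18.5 × 2.79 × 16.1 × 0.85 = 353.18 kPa
q_ult = 321.35 + 353.18 = 674.52 kPa.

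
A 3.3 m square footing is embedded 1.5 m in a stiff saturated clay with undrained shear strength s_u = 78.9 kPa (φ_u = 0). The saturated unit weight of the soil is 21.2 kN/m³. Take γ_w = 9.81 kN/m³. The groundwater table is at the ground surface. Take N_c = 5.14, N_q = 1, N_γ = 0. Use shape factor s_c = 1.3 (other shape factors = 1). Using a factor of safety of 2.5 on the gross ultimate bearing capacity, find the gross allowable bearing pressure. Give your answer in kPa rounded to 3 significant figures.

With the water table at the surface the whole profile is submerged: γ' = 21.2 − 9.81 = 11.39 kN/m³, so q = γ'·D_f = 17.085 kPa.
q_ult = c·N_c·s_c + q·N_q
     = 78.9 × 5.14 × 1.3 + 17.085 × 1
     = 527.21 + 17.085 = 544.29 kPa.
q_all = 544.29 / 2.5 = 217.72 kPa.

q_all ≈ 218 kPa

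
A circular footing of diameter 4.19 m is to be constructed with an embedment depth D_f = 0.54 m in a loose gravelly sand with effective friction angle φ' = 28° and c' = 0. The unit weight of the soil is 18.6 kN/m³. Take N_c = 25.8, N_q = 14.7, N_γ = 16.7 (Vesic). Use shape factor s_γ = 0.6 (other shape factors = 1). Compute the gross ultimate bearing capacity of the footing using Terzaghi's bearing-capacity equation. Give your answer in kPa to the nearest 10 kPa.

q_ult ≈ 540 kPa

q = γ·D_f = 18.6 × 0.54 = 10.044 kPa.
q·N_q = 10.044 × 14.7 = 147.65 kPa
0.5·γ·B·N_γ·s_γ = 0.5 × 18.6 × 4.19 × 16.7 × 0.6 = 390.45 kPa
q_ult = 147.65 + 390.45 = 538.1 kPa.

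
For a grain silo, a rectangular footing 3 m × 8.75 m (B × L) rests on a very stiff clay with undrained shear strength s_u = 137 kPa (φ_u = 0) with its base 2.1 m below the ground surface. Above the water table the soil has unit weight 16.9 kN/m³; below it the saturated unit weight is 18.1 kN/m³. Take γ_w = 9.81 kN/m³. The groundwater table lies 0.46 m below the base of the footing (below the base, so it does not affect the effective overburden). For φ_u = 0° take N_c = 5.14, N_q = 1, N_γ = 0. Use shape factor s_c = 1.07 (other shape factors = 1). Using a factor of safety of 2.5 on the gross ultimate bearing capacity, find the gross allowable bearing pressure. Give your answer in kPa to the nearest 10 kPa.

q = γ·D_f = 16.9 × 2.1 = 35.49 kPa.
c·N_c·s_c = 137 × 5.14 × 1.07 = 753.47 kPa
q·N_q = 35.49 × 1 = 35.49 kPa
q_ult = 753.47 + 35.49 = 788.96 kPa.
q_all = 788.96 / 2.5 = 315.59 kPa.

q_all ≈ 320 kPa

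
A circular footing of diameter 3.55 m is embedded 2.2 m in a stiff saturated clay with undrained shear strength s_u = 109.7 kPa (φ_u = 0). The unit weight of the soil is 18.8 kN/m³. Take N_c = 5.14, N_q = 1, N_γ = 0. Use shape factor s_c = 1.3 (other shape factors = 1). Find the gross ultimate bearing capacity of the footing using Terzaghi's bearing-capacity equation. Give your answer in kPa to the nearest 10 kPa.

q = γ·D_f = 18.8 × 2.2 = 41.36 kPa.
c·N_c·s_c = 109.7 × 5.14 × 1.3 = 733.02 kPa
q·N_q = 41.36 × 1 = 41.36 kPa
q_ult = 733.02 + 41.36 = 774.38 kPa.

q_ult ≈ 770 kPa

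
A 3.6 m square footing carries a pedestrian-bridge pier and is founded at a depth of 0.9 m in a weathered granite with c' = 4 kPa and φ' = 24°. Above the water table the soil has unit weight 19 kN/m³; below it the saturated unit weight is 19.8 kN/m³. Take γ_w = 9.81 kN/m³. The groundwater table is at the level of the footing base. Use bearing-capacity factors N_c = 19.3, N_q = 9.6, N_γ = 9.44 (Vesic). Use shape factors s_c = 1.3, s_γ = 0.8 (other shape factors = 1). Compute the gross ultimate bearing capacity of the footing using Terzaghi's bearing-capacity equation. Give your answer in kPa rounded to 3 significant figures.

Overburden at base level: q = 19 × 0.9 = 17.1 kPa.
Below the base the soil is submerged, so the ½γBN_γ term uses γ' = 19.8 − 9.81 = 9.99 kN/m³.
Cohesion term c·N_c·s_c = 4 × 19.3 × 1.3 = 100.36 kPa; surcharge term q·N_q = 17.1 × 9.6 = 164.16 kPa; self-weight term 0.5·γ·B·N_γ·s_γ = 0.5 × 9.99 × 3.6 × 9.44 × 0.8 = 135.8 kPa.
q_ult = 100.36 + 164.16 + 135.8 = 400.32 kPa.

q_ult ≈ 400 kPa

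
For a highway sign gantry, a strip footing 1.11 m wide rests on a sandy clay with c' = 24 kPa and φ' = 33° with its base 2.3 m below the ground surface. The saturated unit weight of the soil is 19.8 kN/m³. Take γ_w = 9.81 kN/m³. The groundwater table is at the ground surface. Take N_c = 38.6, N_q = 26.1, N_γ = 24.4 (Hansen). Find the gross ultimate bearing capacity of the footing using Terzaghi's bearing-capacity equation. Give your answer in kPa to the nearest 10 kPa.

γ' = 19.8 − 9.81 = 9.99 kN/m³ (submerged throughout). q = 9.99 × 2.3 = 22.977 kPa; the same γ' applies in the ½γBN_γ term.
c·N_c = 24 × 38.6 = 926.4 kPa
q·N_q = 22.977 × 26.1 = 599.7 kPa
0.5·γ·B·N_γ = 0.5 × 9.99 × 1.11 × 24.4 = 135.28 kPa
q_ult = 926.4 + 599.7 + 135.28 = 1661.4 kPa.

q_ult ≈ 1660 kPa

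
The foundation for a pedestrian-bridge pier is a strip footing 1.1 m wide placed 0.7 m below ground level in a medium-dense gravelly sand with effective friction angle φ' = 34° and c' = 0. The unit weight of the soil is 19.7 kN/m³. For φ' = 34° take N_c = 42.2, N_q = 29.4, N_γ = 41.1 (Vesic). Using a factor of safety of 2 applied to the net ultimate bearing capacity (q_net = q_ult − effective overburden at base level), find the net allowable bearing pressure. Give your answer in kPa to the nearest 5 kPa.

q_all(net) ≈ 420 kPa

Overburden at base level: q = 19.7 × 0.7 = 13.79 kPa.
Surcharge term q·N_q = 13.79 × 29.4 = 405.43 kPa; self-weight term 0.5·γ·B·N_γ = 0.5 × 19.7 × 1.1 × 41.1 = 445.32 kPa.
q_ult = 405.43 + 445.32 = 850.74 kPa.
Net ultimate: q_net = 850.74 − 13.79 = 836.95 kPa.
q_all(net) = 836.95 / 2 = 418.48 kPa.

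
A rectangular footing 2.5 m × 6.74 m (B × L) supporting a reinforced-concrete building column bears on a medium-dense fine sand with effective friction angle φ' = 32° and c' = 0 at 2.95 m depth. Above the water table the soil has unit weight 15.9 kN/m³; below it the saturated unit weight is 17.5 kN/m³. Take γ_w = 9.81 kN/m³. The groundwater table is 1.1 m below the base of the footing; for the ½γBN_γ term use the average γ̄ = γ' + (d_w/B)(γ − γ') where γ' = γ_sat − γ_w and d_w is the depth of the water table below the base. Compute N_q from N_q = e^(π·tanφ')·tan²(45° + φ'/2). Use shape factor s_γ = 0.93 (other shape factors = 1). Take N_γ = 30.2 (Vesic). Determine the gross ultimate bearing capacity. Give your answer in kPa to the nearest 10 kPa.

tan32° = 0.6249, so N_q = e^(π×0.6249)·tan²(61°) = 7.121 × 3.255 = 23.18.
Overburden at base level: q = 15.9 × 2.95 = 46.905 kPa.
The water table is 1.1 m below the base (< B = 2.5 m), so the ½γBN_γ term uses γ̄ = γ' + (d_w/B)(γ − γ') = 7.69 + (1.1/2.5)(15.9 − 7.69) = 11.302 kN/m³.
Surcharge term q·N_q = 46.905 × 23.177 = 1087.1 kPa; self-weight term 0.5·γ·B·N_γ·s_γ = 0.5 × 11.302 × 2.5 × 30.2 × 0.93 = 396.8 kPa.
q_ult = 1087.1 + 396.8 = 1483.9 kPa.

q_ult ≈ 1480 kPa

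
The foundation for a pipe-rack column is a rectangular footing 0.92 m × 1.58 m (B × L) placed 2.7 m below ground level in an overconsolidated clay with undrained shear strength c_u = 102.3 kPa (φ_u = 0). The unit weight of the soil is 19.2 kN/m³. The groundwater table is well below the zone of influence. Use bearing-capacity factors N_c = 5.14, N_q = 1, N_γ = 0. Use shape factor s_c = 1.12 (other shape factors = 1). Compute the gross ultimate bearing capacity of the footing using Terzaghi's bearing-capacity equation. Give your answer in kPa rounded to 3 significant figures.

Overburden at base level: q = 19.2 × 2.7 = 51.84 kPa.
Cohesion term c·N_c·s_c = 102.3 × 5.14 × 1.12 = 588.92 kPa; surcharge term q·N_q = 51.84 × 1 = 51.84 kPa.
q_ult = 588.92 + 51.84 = 640.76 kPa.

q_ult ≈ 641 kPa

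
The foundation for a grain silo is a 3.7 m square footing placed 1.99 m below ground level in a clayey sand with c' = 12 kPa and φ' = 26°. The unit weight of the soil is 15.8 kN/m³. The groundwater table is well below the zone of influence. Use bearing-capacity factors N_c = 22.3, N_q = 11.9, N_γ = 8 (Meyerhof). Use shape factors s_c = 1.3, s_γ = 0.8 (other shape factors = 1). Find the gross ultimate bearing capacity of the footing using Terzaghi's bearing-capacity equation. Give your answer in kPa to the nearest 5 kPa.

q = γ·D_f = 15.8 × 1.99 = 31.442 kPa.
c·N_c·s_c = 12 × 22.3 × 1.3 = 347.88 kPa
q·N_q = 31.442 × 11.9 = 374.16 kPa
0.5·γ·B·N_γ·s_γ = 0.5 × 15.8 × 3.7 × 8 × 0.8 = 187.07 kPa
q_ult = 347.88 + 374.16 + 187.07 = 909.11 kPa.

q_ult ≈ 910 kPa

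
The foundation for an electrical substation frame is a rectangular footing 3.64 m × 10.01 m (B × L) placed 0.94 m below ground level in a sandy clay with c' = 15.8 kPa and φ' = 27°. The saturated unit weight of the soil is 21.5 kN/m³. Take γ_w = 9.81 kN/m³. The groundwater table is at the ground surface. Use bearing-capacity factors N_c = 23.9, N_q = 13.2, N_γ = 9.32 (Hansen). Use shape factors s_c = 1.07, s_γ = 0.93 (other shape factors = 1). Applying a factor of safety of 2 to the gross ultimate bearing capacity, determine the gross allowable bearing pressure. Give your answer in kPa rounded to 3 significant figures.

Water table at ground surface, so effective unit weight γ' = 21.5 − 9.81 = 11.69 kN/m³ is used throughout; overburden q = 11.69 × 0.94 = 10.989 kPa; the same γ' applies in the ½γBN_γ term.
Cohesion term c·N_c·s_c = 15.8 × 23.9 × 1.07 = 404.05 kPa; surcharge term q·N_q = 10.989 × 13.2 = 145.05 kPa; self-weight term 0.5·γ·B·N_γ·s_γ = 0.5 × 11.69 × 3.64 × 9.32 × 0.93 = 184.41 kPa.
q_ult = 404.05 + 145.05 + 184.41 = 733.51 kPa.
q_all = q_ult / FS = 733.51 / 2 = 366.76 kPa.

q_all ≈ 367 kPa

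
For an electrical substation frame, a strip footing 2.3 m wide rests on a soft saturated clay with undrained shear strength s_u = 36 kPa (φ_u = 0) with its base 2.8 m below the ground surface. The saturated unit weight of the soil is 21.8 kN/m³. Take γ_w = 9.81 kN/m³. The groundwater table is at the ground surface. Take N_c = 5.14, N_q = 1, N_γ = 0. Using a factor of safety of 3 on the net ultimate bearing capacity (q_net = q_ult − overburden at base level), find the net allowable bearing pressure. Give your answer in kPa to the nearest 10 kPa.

γ' = 21.8 − 9.81 = 11.99 kN/m³ (submerged throughout). q = 11.99 × 2.8 = 33.572 kPa.
c·N_c = 36 × 5.14 = 185.04 kPa
q·N_q = 33.572 × 1 = 33.572 kPa
q_ult = 185.04 + 33.572 = 218.61 kPa.
q_net = 218.61 − 33.572 = 185.04 kPa.
q_all(net) = 185.04 / 3 = 61.68 kPa.

q_all(net) ≈ 60 kPa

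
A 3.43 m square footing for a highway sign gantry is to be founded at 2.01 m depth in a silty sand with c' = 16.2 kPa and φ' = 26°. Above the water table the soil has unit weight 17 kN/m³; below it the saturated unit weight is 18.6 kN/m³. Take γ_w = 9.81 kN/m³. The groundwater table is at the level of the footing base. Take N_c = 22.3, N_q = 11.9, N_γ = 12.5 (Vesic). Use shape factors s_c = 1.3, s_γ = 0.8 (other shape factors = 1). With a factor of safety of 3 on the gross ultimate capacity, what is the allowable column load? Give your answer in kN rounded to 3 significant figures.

Effective surcharge at the founding depth q = γ·D_f = 17 × 2.01 = 34.17 kPa.
The water table coincides with the base, so in the self-weight term γ → γ' = 8.79 kN/m³.
q_ult = c·N_c·s_c + q·N_q + 0.5·γ·B·N_γ·s_γ
     = 16.2 × 22.3 × 1.3 + 34.17 × 11.9 + 0.5 × 8.79 × 3.43 × 12.5 × 0.8
     = 469.64 + 406.62 + 150.75 = 1027 kPa.
Gross allowable pressure q_all = 1027 / 3 = 342.34 kPa.
Footing area = 11.7649 m², so allowable column load = 342.34 × 11.7649 = 4027.6 kN.

P_all ≈ 4030 kN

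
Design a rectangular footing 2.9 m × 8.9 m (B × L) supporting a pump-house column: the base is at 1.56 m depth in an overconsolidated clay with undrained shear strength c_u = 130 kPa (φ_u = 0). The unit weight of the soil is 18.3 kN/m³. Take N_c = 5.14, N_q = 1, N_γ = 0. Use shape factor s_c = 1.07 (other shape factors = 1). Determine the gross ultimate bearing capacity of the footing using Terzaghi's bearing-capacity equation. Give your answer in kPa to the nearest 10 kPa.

q = γ·D_f = 18.3 × 1.56 = 28.548 kPa.
c·N_c·s_c = 130 × 5.14 × 1.07 = 714.97 kPa
q·N_q = 28.548 × 1 = 28.548 kPa
q_ult = 714.97 + 28.548 = 743.52 kPa.

q_ult ≈ 740 kPa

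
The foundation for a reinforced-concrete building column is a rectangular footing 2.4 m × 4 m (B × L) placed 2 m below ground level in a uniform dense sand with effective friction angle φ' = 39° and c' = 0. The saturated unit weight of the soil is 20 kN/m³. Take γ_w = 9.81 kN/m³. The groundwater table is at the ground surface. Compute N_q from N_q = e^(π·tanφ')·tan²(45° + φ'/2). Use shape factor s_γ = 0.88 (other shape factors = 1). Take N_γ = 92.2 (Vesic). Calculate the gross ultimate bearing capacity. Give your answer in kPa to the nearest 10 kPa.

q_ult ≈ 2130 kPa

tan39° = 0.8098, so N_q = e^(π×0.8098)·tan²(64.5°) = 12.731 × 4.395 = 55.96.
γ' = 20 − 9.81 = 10.19 kN/m³ (submerged throughout). q = 10.19 × 2 = 20.38 kPa; the same γ' applies in the ½γBN_γ term.
q·N_q = 20.38 × 55.957 = 1140.4 kPa
0.5·γ·B·N_γ·s_γ = 0.5 × 10.19 × 2.4 × 92.2 × 0.88 = 992.13 kPa
q_ult = 1140.4 + 992.13 = 2132.5 kPa.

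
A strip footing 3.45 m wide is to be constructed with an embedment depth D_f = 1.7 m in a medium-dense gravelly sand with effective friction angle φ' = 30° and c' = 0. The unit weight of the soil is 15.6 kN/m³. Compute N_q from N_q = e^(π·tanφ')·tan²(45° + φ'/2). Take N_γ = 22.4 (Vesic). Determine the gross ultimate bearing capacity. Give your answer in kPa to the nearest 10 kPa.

q_ult ≈ 1090 kPa

tan30° = 0.5774, so N_q = e^(π×0.5774)·tan²(60°) = 6.134 × 3.0 = 18.4.
q = γ·D_f = 15.6 × 1.7 = 26.52 kPa.
q·N_q = 26.52 × 18.401 = 488 kPa
0.5·γ·B·N_γ = 0.5 × 15.6 × 3.45 × 22.4 = 602.78 kPa
q_ult = 488 + 602.78 = 1090.8 kPa.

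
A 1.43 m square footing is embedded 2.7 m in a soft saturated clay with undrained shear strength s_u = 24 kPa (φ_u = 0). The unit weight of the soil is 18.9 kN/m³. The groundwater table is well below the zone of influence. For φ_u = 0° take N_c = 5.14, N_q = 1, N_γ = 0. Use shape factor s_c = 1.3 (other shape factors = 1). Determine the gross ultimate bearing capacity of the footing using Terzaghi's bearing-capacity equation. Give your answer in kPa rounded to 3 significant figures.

q = γ·D_f = 18.9 × 2.7 = 51.03 kPa.
c·N_c·s_c = 24 × 5.14 × 1.3 = 160.37 kPa
q·N_q = 51.03 × 1 = 51.03 kPa
q_ult = 160.37 + 51.03 = 211.4 kPa.

q_ult ≈ 211 kPa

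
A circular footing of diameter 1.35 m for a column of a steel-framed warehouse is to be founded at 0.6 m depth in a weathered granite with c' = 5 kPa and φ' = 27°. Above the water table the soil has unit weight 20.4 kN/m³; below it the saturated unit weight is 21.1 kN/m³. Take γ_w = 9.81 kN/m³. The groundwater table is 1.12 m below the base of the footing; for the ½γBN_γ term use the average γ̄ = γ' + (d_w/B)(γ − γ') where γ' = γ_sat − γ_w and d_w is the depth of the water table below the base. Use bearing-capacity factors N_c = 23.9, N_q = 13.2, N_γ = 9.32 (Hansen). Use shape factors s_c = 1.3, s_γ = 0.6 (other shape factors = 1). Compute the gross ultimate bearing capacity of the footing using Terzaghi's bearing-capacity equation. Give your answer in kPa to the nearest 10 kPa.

Effective surcharge at the founding depth q = γ·D_f = 20.4 × 0.6 = 12.24 kPa.
With d_w = 1.12 m < B, γ̄ = 11.29 + (1.12/1.35) × (20.4 − 11.29) = 18.848 kN/m³.
q_ult = c·N_c·s_c + q·N_q + 0.5·γ·B·N_γ·s_γ
     = 5 × 23.9 × 1.3 + 12.24 × 13.2 + 0.5 × 18.848 × 1.35 × 9.32 × 0.6
     = 155.35 + 161.57 + 71.143 = 388.06 kPa.

q_ult ≈ 390 kPa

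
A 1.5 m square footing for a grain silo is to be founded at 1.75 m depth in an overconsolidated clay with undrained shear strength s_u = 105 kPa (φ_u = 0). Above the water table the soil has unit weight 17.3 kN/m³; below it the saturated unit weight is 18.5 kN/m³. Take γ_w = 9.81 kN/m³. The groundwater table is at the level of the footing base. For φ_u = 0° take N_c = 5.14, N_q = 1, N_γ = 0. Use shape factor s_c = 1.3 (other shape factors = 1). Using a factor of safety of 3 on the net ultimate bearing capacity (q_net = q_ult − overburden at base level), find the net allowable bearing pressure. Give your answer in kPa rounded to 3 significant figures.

q_all(net) ≈ 234 kPa

Effective surcharge at the founding depth q = γ·D_f = 17.3 × 1.75 = 30.275 kPa.
q_ult = c·N_c·s_c + q·N_q
     = 105 × 5.14 × 1.3 + 30.275 × 1
     = 701.61 + 30.275 = 731.88 kPa.
q_net = 731.88 − 30.275 = 701.61 kPa.
q_all(net) = 701.61 / 3 = 233.87 kPa.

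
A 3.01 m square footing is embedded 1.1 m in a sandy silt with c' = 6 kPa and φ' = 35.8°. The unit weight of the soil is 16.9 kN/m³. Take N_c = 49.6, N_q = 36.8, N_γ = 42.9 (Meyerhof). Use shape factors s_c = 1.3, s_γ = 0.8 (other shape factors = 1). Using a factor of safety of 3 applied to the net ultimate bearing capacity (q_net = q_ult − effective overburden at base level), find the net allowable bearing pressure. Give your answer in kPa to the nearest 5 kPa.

q_all(net) ≈ 640 kPa

Effective surcharge at the founding depth q = γ·D_f = 16.9 × 1.1 = 18.59 kPa.
q_ult = c·N_c·s_c + q·N_q + 0.5·γ·B·N_γ·s_γ
     = 6 × 49.6 × 1.3 + 18.59 × 36.8 + 0.5 × 16.9 × 3.01 × 42.9 × 0.8
     = 386.88 + 684.11 + 872.91 = 1943.9 kPa.
Net ultimate: q_net = 1943.9 − 18.59 = 1925.3 kPa.
q_all(net) = 1925.3 / 3 = 641.77 kPa.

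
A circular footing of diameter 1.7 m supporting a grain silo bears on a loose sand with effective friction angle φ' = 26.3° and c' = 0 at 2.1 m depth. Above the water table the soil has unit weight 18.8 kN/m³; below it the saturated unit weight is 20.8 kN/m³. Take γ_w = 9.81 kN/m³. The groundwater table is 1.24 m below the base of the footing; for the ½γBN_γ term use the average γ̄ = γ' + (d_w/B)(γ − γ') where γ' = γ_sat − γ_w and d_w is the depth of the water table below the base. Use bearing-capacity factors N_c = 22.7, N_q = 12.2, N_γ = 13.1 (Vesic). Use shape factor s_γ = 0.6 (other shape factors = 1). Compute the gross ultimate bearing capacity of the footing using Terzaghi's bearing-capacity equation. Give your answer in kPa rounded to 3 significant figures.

q_ult ≈ 593 kPa

Overburden at base level: q = 18.8 × 2.1 = 39.48 kPa.
The water table is 1.24 m below the base (< B = 1.7 m), so the ½γBN_γ term uses γ̄ = γ' + (d_w/B)(γ − γ') = 10.99 + (1.24/1.7)(18.8 − 10.99) = 16.687 kN/m³.
Surcharge term q·N_q = 39.48 × 12.2 = 481.66 kPa; self-weight term 0.5·γ·B·N_γ·s_γ = 0.5 × 16.687 × 1.7 × 13.1 × 0.6 = 111.48 kPa.
q_ult = 481.66 + 111.48 = 593.14 kPa.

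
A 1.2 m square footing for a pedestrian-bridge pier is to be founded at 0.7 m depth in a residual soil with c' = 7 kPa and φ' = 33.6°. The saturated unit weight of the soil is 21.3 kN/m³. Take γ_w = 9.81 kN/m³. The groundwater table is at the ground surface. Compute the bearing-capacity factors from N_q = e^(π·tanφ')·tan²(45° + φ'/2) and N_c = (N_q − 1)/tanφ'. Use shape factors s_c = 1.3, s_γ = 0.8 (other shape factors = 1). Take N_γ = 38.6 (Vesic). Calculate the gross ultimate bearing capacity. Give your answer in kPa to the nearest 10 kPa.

q_ult ≈ 810 kPa

tan33.6° = 0.6644, so N_q = e^(π×0.6644)·tan²(61.8°) = 8.063 × 3.478 = 28.04.
N_c = (28.04 − 1)/tan33.6° = 40.7.
With the water table at the surface the whole profile is submerged: γ' = 21.3 − 9.81 = 11.49 kN/m³, so q = γ'·D_f = 8.043 kPa; the same γ' applies in the ½γBN_γ term.
q_ult = c·N_c·s_c + q·N_q + 0.5·γ·B·N_γ·s_γ
     = 7 × 40.705 × 1.3 + 8.043 × 28.044 + 0.5 × 11.49 × 1.2 × 38.6 × 0.8
     = 370.41 + 225.56 + 212.89 = 808.86 kPa.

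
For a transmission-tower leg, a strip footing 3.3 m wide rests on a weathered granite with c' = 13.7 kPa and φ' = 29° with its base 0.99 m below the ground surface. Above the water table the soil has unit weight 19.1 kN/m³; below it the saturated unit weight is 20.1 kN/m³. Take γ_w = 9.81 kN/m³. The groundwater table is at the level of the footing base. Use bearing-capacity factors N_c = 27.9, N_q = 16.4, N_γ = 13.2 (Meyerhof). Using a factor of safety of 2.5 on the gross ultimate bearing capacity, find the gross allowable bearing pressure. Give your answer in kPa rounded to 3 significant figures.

Effective surcharge at the founding depth q = γ·D_f = 19.1 × 0.99 = 18.909 kPa.
The water table coincides with the base, so in the self-weight term γ → γ' = 10.29 kN/m³.
q_ult = c·N_c + q·N_q + 0.5·γ·B·N_γ
     = 13.7 × 27.9 + 18.909 × 16.4 + 0.5 × 10.29 × 3.3 × 13.2
     = 382.23 + 310.11 + 224.12 = 916.45 kPa.
q_all = 916.45 / 2.5 = 366.58 kPa.

q_all ≈ 367 kPa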